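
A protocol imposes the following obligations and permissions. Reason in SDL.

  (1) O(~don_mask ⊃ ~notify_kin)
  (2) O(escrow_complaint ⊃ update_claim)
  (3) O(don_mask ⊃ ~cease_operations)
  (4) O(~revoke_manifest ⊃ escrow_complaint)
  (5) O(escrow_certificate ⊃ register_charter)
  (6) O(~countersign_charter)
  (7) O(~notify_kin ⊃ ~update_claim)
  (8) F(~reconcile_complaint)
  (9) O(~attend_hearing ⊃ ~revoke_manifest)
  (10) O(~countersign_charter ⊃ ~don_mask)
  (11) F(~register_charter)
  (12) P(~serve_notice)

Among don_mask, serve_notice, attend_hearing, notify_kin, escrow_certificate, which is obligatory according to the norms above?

attend_hearing

Premise 6 states O(~countersign_charter) outright.
Premise 10 is O(~countersign_charter ⊃ ~don_mask); since O(~countersign_charter), deontic closure gives O(~don_mask).
Applying K to premise 1 (O(~don_mask ⊃ ~notify_kin)) and O(~don_mask) yields O(~notify_kin).
Applying K to premise 7 (O(~notify_kin ⊃ ~update_claim)) and O(~notify_kin) yields O(~update_claim).
Premise 2, O(escrow_complaint ⊃ update_claim), contraposes to O(~update_claim ⊃ ~escrow_complaint); with O(~update_claim) we get O(~escrow_complaint).
Premise 4 is O(~revoke_manifest ⊃ escrow_complaint); contrapositively O(~escrow_complaint ⊃ revoke_manifest). Since O(~escrow_complaint) holds, K gives O(revoke_manifest).
Premise 9 is O(~attend_hearing ⊃ ~revoke_manifest); contrapositively O(revoke_manifest ⊃ attend_hearing). Since O(revoke_manifest) holds, K gives O(attend_hearing).
So O(attend_hearing) holds — attend_hearing is obligatory. None of the other listed options is made obligatory by any chain of premises.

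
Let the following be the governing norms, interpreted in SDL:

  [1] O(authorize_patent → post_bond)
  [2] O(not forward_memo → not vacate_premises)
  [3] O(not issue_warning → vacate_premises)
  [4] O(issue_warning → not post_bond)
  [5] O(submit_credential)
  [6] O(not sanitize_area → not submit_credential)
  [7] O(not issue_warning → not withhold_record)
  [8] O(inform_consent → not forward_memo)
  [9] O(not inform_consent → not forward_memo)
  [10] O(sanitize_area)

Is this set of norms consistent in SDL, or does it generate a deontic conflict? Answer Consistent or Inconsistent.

Premise 6 is O(not sanitize_area → not submit_credential), but O(not sanitize_area) is not derivable from the premises, so it does not yield O(not submit_credential).
So O(not submit_credential) is not derivable, and the apparent clash with O(submit_credential) does not arise.
A world satisfying every obligation exists (e.g. authorize_patent=false, forward_memo=false, inform_consent=false, issue_warning=true, post_bond=false, sanitize_area=true, submit_credential=true, vacate_premises=false, withhold_record=false); no atom is both obligatory and forbidden, so the set is consistent.

Consistent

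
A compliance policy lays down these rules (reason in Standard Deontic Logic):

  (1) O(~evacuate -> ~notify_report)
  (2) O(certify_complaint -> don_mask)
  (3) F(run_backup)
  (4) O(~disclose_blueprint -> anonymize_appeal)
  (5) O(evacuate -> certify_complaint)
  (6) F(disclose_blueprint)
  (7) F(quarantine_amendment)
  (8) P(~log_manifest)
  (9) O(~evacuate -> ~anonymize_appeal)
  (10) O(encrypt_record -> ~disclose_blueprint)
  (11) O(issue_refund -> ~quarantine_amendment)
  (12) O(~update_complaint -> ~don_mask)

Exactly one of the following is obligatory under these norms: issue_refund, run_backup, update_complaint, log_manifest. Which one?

update_complaint

F(disclose_blueprint) at premise 6 means O(~disclose_blueprint).
Applying K to premise 4 (O(~disclose_blueprint -> anonymize_appeal)) and O(~disclose_blueprint) yields O(anonymize_appeal).
Premise 9 is O(~evacuate -> ~anonymize_appeal); contrapositively O(anonymize_appeal -> evacuate). Since O(anonymize_appeal) holds, K gives O(evacuate).
With premise 5, O(evacuate -> certify_complaint), the K-axiom yields O(certify_complaint).
Applying K to premise 2 (O(certify_complaint -> don_mask)) and O(certify_complaint) yields O(don_mask).
The contrapositive of premise 12 (O(~update_complaint -> ~don_mask)) is O(don_mask -> update_complaint), and O(don_mask) is already established, so O(update_complaint).
So O(update_complaint) holds — update_complaint is obligatory. None of the other listed options is made obligatory by any chain of premises.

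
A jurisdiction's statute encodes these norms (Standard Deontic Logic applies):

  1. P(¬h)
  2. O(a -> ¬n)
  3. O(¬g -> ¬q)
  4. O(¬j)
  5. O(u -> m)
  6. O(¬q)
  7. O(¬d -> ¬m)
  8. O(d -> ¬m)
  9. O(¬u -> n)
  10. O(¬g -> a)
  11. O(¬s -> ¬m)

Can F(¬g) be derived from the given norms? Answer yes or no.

Premises 8 and 7 cover both cases: O(d -> ¬m) and O(¬d -> ¬m). Since d ∨ ¬d is a tautology, O(¬m) follows.
Premise 5, O(u -> m), contraposes to O(¬m -> ¬u); with O(¬m) we get O(¬u).
With premise 9, O(¬u -> n), the K-axiom yields O(n).
The contrapositive of premise 2 (O(a -> ¬n)) is O(n -> ¬a), and O(n) is already established, so O(¬a).
Premise 10, O(¬g -> a), contraposes to O(¬a -> g); with O(¬a) we get O(g).
Premises 1, 3, 4, 6, 11 do not contribute to this derivation.
So O(g) holds, i.e. F(¬g). The claim follows.

Yes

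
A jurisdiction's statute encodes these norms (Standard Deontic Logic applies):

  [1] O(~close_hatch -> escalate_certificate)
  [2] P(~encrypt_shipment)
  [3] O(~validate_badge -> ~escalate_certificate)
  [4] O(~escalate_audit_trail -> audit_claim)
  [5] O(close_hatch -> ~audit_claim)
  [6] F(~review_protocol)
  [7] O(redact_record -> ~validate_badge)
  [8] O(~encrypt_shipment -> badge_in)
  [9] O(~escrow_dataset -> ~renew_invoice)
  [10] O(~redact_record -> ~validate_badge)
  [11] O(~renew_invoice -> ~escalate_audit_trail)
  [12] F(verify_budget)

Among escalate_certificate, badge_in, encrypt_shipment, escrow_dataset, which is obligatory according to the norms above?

Premises 10 and 7 cover both cases: O(~redact_record -> ~validate_badge) and O(redact_record -> ~validate_badge). Since ~redact_record ∨ redact_record is a tautology, O(~validate_badge) follows.
From O(~validate_badge) and premise 3, O(~validate_badge -> ~escalate_certificate), we obtain O(~escalate_certificate).
The contrapositive of premise 1 (O(~close_hatch -> escalate_certificate)) is O(~escalate_certificate -> close_hatch), and O(~escalate_certificate) is already established, so O(close_hatch).
Applying K to premise 5 (O(close_hatch -> ~audit_claim)) and O(close_hatch) yields O(~audit_claim).
The contrapositive of premise 4 (O(~escalate_audit_trail -> audit_claim)) is O(~audit_claim -> escalate_audit_trail), and O(~audit_claim) is already established, so O(escalate_audit_trail).
Premise 11 is O(~renew_invoice -> ~escalate_audit_trail); contrapositively O(escalate_audit_trail -> renew_invoice). Since O(escalate_audit_trail) holds, K gives O(renew_invoice).
The contrapositive of premise 9 (O(~escrow_dataset -> ~renew_invoice)) is O(renew_invoice -> escrow_dataset), and O(renew_invoice) is already established, so O(escrow_dataset).
So O(escrow_dataset) holds — escrow_dataset is obligatory. None of the other listed options is made obligatory by any chain of premises.

escrow_dataset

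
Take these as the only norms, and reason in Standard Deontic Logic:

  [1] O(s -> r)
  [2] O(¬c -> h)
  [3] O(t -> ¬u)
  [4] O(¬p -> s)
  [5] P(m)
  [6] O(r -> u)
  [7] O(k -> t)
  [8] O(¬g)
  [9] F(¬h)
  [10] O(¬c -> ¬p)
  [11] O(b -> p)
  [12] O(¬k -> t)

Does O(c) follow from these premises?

Premises 7 and 12 cover both cases: O(k -> t) and O(¬k -> t). Since k ∨ ¬k is a tautology, O(t) follows.
Premise 3 is O(t -> ¬u); since O(t), deontic closure gives O(¬u).
Premise 6 is O(r -> u); contrapositively O(¬u -> ¬r). Since O(¬u) holds, K gives O(¬r).
Premise 1 is O(s -> r); contrapositively O(¬r -> ¬s). Since O(¬r) holds, K gives O(¬s).
Premise 4, O(¬p -> s), contraposes to O(¬s -> p); with O(¬s) we get O(p).
Premise 10 is O(¬c -> ¬p); contrapositively O(p -> c). Since O(p) holds, K gives O(c).
Premises 2, 5, 8, 9, 11 do not contribute to this derivation.
So O(c) follows.

Yes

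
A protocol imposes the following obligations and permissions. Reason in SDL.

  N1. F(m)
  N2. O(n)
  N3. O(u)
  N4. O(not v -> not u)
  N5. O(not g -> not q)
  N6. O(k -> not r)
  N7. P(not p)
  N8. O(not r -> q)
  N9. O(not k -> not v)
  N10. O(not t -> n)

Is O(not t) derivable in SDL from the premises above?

No

Premise 10 is O(not t -> n); even if O(n) held, inferring O(not t) would be affirming the consequent — invalid.
No other premise forces O(not t). An ideal world satisfying every premise can still have not t false, so O(not t) is not derivable.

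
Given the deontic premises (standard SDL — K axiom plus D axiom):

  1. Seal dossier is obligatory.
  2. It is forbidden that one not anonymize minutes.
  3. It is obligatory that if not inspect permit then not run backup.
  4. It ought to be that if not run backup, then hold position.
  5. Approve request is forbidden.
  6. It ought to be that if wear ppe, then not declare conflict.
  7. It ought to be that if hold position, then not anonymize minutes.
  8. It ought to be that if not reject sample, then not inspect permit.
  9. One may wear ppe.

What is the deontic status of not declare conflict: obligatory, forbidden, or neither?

Neither

Premise 6 is O(wear_ppe → ¬declare_conflict), but O(wear_ppe) is not derivable from the premises (the permission P(wear_ppe) asserts only ¬O(¬wear_ppe), not O(wear_ppe)), so it does not yield O(¬declare_conflict).
No premise or chain of K-axiom applications forces O(¬declare_conflict), and none forces O(declare_conflict). So ¬declare_conflict is neither obligatory nor forbidden under these norms.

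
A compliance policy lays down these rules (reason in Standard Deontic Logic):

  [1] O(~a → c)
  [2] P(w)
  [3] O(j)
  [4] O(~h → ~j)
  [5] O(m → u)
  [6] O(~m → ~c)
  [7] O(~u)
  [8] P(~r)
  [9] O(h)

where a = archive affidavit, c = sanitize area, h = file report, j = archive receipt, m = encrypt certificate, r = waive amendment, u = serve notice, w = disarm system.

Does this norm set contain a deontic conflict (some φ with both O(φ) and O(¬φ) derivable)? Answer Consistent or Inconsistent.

Premise 4 is O(~h → ~j), but O(~h) is not derivable from the premises, so it does not yield O(~j).
So O(~j) is not derivable, and the apparent clash with O(j) does not arise.
A world satisfying every obligation exists (e.g. a=true, c=false, h=true, j=true, m=false, r=false, u=false, w=false); no atom is both obligatory and forbidden, so the set is consistent.

Consistent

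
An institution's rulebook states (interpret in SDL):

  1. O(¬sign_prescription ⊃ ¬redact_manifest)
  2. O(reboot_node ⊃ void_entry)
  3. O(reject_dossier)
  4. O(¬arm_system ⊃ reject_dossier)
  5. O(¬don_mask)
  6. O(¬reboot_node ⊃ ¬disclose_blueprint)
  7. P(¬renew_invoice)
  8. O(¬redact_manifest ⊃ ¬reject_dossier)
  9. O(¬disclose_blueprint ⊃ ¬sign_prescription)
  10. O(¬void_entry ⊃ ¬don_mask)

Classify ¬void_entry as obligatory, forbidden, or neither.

Premise 3 gives O(reject_dossier).
Premise 8, O(¬redact_manifest ⊃ ¬reject_dossier), contraposes to O(reject_dossier ⊃ redact_manifest); with O(reject_dossier) we get O(redact_manifest).
Premise 1, O(¬sign_prescription ⊃ ¬redact_manifest), contraposes to O(redact_manifest ⊃ sign_prescription); with O(redact_manifest) we get O(sign_prescription).
Premise 9, O(¬disclose_blueprint ⊃ ¬sign_prescription), contraposes to O(sign_prescription ⊃ disclose_blueprint); with O(sign_prescription) we get O(disclose_blueprint).
Premise 6 is O(¬reboot_node ⊃ ¬disclose_blueprint); contrapositively O(disclose_blueprint ⊃ reboot_node). Since O(disclose_blueprint) holds, K gives O(reboot_node).
From O(reboot_node) and premise 2, O(reboot_node ⊃ void_entry), we obtain O(void_entry).
Premises 4, 5, 7, 10 do not contribute to this derivation.
Thus O(void_entry), which is F(¬void_entry): ¬void_entry is forbidden.

Forbidden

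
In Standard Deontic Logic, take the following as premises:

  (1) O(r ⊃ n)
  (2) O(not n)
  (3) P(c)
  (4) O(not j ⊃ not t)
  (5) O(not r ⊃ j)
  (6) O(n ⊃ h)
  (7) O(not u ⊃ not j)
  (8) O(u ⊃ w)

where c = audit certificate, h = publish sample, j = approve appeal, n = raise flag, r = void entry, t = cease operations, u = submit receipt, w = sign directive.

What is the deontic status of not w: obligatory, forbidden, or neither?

From premise 2 we have O(not n).
Premise 1, O(r ⊃ n), contraposes to O(not n ⊃ not r); with O(not n) we get O(not r).
With premise 5, O(not r ⊃ j), the K-axiom yields O(j).
The contrapositive of premise 7 (O(not u ⊃ not j)) is O(j ⊃ u), and O(j) is already established, so O(u).
With premise 8, O(u ⊃ w), the K-axiom yields O(w).
Premises 3, 4, 6 do not contribute to this derivation.
Thus O(w), which is F(not w): not w is forbidden.

Forbidden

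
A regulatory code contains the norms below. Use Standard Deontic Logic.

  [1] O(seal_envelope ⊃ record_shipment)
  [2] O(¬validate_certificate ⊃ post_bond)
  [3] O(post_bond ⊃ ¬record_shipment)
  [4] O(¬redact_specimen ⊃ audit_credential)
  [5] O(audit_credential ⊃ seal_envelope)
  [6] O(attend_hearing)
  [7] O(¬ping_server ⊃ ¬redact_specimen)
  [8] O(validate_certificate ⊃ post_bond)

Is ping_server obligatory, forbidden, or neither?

Obligatory

Premises 2 and 8 cover both cases: O(¬validate_certificate ⊃ post_bond) and O(validate_certificate ⊃ post_bond). Since ¬validate_certificate ∨ validate_certificate is a tautology, O(post_bond) follows.
With premise 3, O(post_bond ⊃ ¬record_shipment), the K-axiom yields O(¬record_shipment).
Premise 1, O(seal_envelope ⊃ record_shipment), contraposes to O(¬record_shipment ⊃ ¬seal_envelope); with O(¬record_shipment) we get O(¬seal_envelope).
The contrapositive of premise 5 (O(audit_credential ⊃ seal_envelope)) is O(¬seal_envelope ⊃ ¬audit_credential), and O(¬seal_envelope) is already established, so O(¬audit_credential).
Premise 4, O(¬redact_specimen ⊃ audit_credential), contraposes to O(¬audit_credential ⊃ redact_specimen); with O(¬audit_credential) we get O(redact_specimen).
Premise 7 is O(¬ping_server ⊃ ¬redact_specimen); contrapositively O(redact_specimen ⊃ ping_server). Since O(redact_specimen) holds, K gives O(ping_server).
Premise 6 does not contribute to this derivation.
Hence ping_server is obligatory.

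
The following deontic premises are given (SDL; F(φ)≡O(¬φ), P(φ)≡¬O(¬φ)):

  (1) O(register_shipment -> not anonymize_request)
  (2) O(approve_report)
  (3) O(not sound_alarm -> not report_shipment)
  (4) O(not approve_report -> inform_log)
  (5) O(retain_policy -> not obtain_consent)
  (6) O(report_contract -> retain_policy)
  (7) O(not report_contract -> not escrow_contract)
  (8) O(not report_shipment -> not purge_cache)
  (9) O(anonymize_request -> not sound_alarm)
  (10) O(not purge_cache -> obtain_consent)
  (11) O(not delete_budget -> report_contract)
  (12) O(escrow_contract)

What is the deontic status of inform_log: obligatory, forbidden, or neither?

Premise 4 is O(not approve_report -> inform_log), but O(not approve_report) is not derivable from the premises, so it does not yield O(inform_log).
No premise or chain of K-axiom applications forces O(inform_log), and none forces O(not inform_log). So inform_log is neither obligatory nor forbidden under these norms.

Neither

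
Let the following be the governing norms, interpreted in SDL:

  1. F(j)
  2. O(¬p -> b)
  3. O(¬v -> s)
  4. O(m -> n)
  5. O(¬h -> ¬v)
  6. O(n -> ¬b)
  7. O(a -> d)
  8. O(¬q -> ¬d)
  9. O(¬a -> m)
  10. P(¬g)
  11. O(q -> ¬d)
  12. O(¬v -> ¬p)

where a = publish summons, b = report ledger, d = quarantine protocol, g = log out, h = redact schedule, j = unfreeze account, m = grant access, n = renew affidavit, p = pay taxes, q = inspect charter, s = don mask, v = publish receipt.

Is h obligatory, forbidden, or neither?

Obligatory

Premises 11 and 8 cover both cases: O(q -> ¬d) and O(¬q -> ¬d). Since q ∨ ¬q is a tautology, O(¬d) follows.
Premise 7 is O(a -> d); contrapositively O(¬d -> ¬a). Since O(¬d) holds, K gives O(¬a).
With premise 9, O(¬a -> m), the K-axiom yields O(m).
With premise 4, O(m -> n), the K-axiom yields O(n).
With premise 6, O(n -> ¬b), the K-axiom yields O(¬b).
The contrapositive of premise 2 (O(¬p -> b)) is O(¬b -> p), and O(¬b) is already established, so O(p).
Premise 12, O(¬v -> ¬p), contraposes to O(p -> v); with O(p) we get O(v).
The contrapositive of premise 5 (O(¬h -> ¬v)) is O(v -> h), and O(v) is already established, so O(h).
Premises 1, 3, 10 do not contribute to this derivation.
Hence h is obligatory.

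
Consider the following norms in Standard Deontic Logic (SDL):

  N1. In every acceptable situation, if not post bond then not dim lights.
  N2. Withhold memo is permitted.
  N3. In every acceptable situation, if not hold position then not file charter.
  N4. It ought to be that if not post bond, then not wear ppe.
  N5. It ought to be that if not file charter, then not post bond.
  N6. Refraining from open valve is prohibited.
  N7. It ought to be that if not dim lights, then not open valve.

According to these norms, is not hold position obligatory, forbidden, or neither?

Forbidden

Premise 6 is F(¬open_valve), i.e. O(open_valve).
The contrapositive of premise 7 (O(¬dim_lights → ¬open_valve)) is O(open_valve → dim_lights), and O(open_valve) is already established, so O(dim_lights).
The contrapositive of premise 1 (O(¬post_bond → ¬dim_lights)) is O(dim_lights → post_bond), and O(dim_lights) is already established, so O(post_bond).
The contrapositive of premise 5 (O(¬file_charter → ¬post_bond)) is O(post_bond → file_charter), and O(post_bond) is already established, so O(file_charter).
The contrapositive of premise 3 (O(¬hold_position → ¬file_charter)) is O(file_charter → hold_position), and O(file_charter) is already established, so O(hold_position).
Premises 2, 4 do not contribute to this derivation.
Thus O(hold_position), which is F(¬hold_position): ¬hold_position is forbidden.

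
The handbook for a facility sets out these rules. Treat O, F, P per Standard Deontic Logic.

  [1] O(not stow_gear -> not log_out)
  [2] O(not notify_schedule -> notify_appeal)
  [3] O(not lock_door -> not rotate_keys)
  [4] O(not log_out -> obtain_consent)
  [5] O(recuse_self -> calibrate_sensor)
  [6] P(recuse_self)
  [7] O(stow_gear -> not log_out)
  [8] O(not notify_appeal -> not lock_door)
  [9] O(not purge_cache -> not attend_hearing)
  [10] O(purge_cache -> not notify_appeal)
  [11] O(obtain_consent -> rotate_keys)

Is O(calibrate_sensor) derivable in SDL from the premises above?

Premise 5 is O(recuse_self -> calibrate_sensor), but O(recuse_self) is not derivable from the premises (the permission P(recuse_self) asserts only not O(not recuse_self), not O(recuse_self)), so it does not yield O(calibrate_sensor).
No other premise forces O(calibrate_sensor). An ideal world satisfying every premise can still have calibrate_sensor false, so O(calibrate_sensor) is not derivable.

No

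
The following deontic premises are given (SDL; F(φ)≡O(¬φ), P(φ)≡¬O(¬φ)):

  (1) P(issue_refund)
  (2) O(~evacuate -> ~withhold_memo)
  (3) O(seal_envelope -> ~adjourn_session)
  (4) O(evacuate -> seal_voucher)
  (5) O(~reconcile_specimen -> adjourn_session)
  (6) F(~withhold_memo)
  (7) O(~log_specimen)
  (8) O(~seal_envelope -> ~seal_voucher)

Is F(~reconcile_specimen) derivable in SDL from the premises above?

Yes

Premise 6 is F(~withhold_memo), i.e. O(withhold_memo).
Premise 2, O(~evacuate -> ~withhold_memo), contraposes to O(withhold_memo -> evacuate); with O(withhold_memo) we get O(evacuate).
Premise 4 is O(evacuate -> seal_voucher); since O(evacuate), deontic closure gives O(seal_voucher).
Premise 8, O(~seal_envelope -> ~seal_voucher), contraposes to O(seal_voucher -> seal_envelope); with O(seal_voucher) we get O(seal_envelope).
From O(seal_envelope) and premise 3, O(seal_envelope -> ~adjourn_session), we obtain O(~adjourn_session).
The contrapositive of premise 5 (O(~reconcile_specimen -> adjourn_session)) is O(~adjourn_session -> reconcile_specimen), and O(~adjourn_session) is already established, so O(reconcile_specimen).
Premises 1, 7 do not contribute to this derivation.
So O(reconcile_specimen) holds, i.e. F(~reconcile_specimen). The claim follows.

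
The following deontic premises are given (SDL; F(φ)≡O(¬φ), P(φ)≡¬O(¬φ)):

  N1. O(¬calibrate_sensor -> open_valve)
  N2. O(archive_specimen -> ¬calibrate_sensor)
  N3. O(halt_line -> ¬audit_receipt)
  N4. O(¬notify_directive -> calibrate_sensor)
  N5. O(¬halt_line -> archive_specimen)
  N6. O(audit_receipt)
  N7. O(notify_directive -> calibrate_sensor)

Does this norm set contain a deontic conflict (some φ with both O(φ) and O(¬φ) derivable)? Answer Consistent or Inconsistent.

Inconsistent

By case analysis on ¬notify_directive: premise 4 gives O(¬notify_directive -> calibrate_sensor) and premise 7 gives O(notify_directive -> calibrate_sensor), so O(calibrate_sensor) either way.
The contrapositive of premise 2 (O(archive_specimen -> ¬calibrate_sensor)) is O(calibrate_sensor -> ¬archive_specimen), and O(calibrate_sensor) is already established, so O(¬archive_specimen).
The contrapositive of premise 5 (O(¬halt_line -> archive_specimen)) is O(¬archive_specimen -> halt_line), and O(¬archive_specimen) is already established, so O(halt_line).
Premise 3 is O(halt_line -> ¬audit_receipt); since O(halt_line), deontic closure gives O(¬audit_receipt).
Yet premise 6 states O(audit_receipt).
We now have both O(¬audit_receipt) and O(audit_receipt) — audit_receipt is simultaneously obligatory and forbidden, violating the D-axiom.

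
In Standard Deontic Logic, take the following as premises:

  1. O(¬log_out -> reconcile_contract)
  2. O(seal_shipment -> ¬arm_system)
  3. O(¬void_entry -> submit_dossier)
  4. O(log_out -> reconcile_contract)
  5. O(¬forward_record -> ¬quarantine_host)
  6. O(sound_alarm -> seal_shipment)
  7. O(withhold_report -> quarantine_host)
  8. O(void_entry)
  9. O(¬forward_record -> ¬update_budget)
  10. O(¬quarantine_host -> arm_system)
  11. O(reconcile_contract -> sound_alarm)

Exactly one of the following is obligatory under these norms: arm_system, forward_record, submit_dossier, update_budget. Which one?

forward_record

By case analysis on log_out: premise 4 gives O(log_out -> reconcile_contract) and premise 1 gives O(¬log_out -> reconcile_contract), so O(reconcile_contract) either way.
With premise 11, O(reconcile_contract -> sound_alarm), the K-axiom yields O(sound_alarm).
With premise 6, O(sound_alarm -> seal_shipment), the K-axiom yields O(seal_shipment).
Applying K to premise 2 (O(seal_shipment -> ¬arm_system)) and O(seal_shipment) yields O(¬arm_system).
Premise 10 is O(¬quarantine_host -> arm_system); contrapositively O(¬arm_system -> quarantine_host). Since O(¬arm_system) holds, K gives O(quarantine_host).
Premise 5 is O(¬forward_record -> ¬quarantine_host); contrapositively O(quarantine_host -> forward_record). Since O(quarantine_host) holds, K gives O(forward_record).
So O(forward_record) holds — forward_record is obligatory. None of the other listed options is made obligatory by any chain of premises.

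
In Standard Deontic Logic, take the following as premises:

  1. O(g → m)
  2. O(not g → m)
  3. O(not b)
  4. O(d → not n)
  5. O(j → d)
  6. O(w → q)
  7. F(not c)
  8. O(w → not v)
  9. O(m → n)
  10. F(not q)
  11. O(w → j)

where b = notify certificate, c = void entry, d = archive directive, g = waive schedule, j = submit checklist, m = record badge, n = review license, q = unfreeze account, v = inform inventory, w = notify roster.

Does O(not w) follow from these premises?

Yes

By case analysis on g: premise 1 gives O(g → m) and premise 2 gives O(not g → m), so O(m) either way.
Applying K to premise 9 (O(m → n)) and O(m) yields O(n).
Premise 4 is O(d → not n); contrapositively O(n → not d). Since O(n) holds, K gives O(not d).
Premise 5 is O(j → d); contrapositively O(not d → not j). Since O(not d) holds, K gives O(not j).
Premise 11 is O(w → j); contrapositively O(not j → not w). Since O(not j) holds, K gives O(not w).
Premises 3, 6, 7, 8, 10 do not contribute to this derivation.
So O(not w) follows.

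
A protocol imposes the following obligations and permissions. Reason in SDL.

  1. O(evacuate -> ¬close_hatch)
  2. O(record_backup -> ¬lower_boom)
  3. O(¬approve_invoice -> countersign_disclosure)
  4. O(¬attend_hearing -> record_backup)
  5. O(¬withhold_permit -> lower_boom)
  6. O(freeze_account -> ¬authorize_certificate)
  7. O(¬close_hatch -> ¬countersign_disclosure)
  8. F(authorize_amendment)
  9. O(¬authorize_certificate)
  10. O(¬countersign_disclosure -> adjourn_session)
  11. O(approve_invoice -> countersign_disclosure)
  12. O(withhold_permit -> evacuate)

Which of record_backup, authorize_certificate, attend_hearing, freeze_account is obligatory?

attend_hearing

Premises 11 and 3 cover both cases: O(approve_invoice -> countersign_disclosure) and O(¬approve_invoice -> countersign_disclosure). Since approve_invoice ∨ ¬approve_invoice is a tautology, O(countersign_disclosure) follows.
Premise 7 is O(¬close_hatch -> ¬countersign_disclosure); contrapositively O(countersign_disclosure -> close_hatch). Since O(countersign_disclosure) holds, K gives O(close_hatch).
Premise 1 is O(evacuate -> ¬close_hatch); contrapositively O(close_hatch -> ¬evacuate). Since O(close_hatch) holds, K gives O(¬evacuate).
Premise 12, O(withhold_permit -> evacuate), contraposes to O(¬evacuate -> ¬withhold_permit); with O(¬evacuate) we get O(¬withhold_permit).
From O(¬withhold_permit) and premise 5, O(¬withhold_permit -> lower_boom), we obtain O(lower_boom).
Premise 2 is O(record_backup -> ¬lower_boom); contrapositively O(lower_boom -> ¬record_backup). Since O(lower_boom) holds, K gives O(¬record_backup).
Premise 4 is O(¬attend_hearing -> record_backup); contrapositively O(¬record_backup -> attend_hearing). Since O(¬record_backup) holds, K gives O(attend_hearing).
So O(attend_hearing) holds — attend_hearing is obligatory. None of the other listed options is made obligatory by any chain of premises.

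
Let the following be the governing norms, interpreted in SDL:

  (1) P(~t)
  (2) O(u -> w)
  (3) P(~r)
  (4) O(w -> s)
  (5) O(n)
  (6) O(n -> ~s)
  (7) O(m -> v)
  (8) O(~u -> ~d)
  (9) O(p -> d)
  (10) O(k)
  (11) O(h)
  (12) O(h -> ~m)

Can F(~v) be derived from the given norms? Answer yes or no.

No

Premise 7 is O(m -> v), but O(m) is not derivable from the premises, so it does not yield O(v).
No other premise forces O(v). An ideal world satisfying every premise can still have ~v true, so F(~v) is not derivable.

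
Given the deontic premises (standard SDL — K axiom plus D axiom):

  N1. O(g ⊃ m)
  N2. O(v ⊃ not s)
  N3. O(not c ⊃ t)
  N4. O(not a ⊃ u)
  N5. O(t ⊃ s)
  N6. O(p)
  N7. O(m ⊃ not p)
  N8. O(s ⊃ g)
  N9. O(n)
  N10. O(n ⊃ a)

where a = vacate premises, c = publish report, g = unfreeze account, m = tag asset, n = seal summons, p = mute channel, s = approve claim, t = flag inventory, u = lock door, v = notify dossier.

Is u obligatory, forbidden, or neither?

Neither

Premise 4 is O(not a ⊃ u), but O(not a) is not derivable from the premises, so it does not yield O(u).
No premise or chain of K-axiom applications forces O(u), and none forces O(not u). So u is neither obligatory nor forbidden under these norms.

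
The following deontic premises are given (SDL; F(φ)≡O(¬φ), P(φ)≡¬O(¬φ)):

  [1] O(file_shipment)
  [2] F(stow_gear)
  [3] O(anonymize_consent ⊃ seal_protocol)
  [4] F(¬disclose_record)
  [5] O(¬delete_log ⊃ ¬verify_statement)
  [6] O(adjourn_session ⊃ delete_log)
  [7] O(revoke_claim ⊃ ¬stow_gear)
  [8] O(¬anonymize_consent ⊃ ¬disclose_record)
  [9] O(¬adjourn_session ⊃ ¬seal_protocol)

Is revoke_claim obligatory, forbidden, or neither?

Neither

Premise 7 is O(revoke_claim ⊃ ¬stow_gear); even if O(¬stow_gear) held, inferring O(revoke_claim) would be affirming the consequent — invalid.
No premise or chain of K-axiom applications forces O(revoke_claim), and none forces O(¬revoke_claim). So revoke_claim is neither obligatory nor forbidden under these norms.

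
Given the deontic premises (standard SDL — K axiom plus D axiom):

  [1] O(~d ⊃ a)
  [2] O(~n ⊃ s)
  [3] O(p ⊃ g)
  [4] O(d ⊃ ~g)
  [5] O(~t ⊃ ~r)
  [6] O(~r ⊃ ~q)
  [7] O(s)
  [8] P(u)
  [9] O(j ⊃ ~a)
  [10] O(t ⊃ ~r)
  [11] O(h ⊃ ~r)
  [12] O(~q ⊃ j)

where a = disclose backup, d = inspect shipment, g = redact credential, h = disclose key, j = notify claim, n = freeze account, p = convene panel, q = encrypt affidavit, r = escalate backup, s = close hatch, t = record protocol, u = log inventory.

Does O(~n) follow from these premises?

No

Premise 2 is O(~n ⊃ s); even if O(s) held, inferring O(~n) would be affirming the consequent — invalid.
No other premise forces O(~n). An ideal world satisfying every premise can still have ~n false, so O(~n) is not derivable.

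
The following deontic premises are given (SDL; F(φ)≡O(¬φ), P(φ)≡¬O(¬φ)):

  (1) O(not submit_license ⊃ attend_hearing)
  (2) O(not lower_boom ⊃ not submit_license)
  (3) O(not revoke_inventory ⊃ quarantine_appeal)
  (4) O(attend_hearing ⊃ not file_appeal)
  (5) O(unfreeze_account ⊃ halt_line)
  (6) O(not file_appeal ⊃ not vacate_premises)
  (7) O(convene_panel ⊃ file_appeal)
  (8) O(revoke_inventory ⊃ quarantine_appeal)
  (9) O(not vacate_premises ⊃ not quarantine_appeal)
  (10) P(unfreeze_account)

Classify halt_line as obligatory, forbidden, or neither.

Neither

Premise 5 is O(unfreeze_account ⊃ halt_line), but O(unfreeze_account) is not derivable from the premises (the permission P(unfreeze_account) asserts only not O(not unfreeze_account), not O(unfreeze_account)), so it does not yield O(halt_line).
No premise or chain of K-axiom applications forces O(halt_line), and none forces O(not halt_line). So halt_line is neither obligatory nor forbidden under these norms.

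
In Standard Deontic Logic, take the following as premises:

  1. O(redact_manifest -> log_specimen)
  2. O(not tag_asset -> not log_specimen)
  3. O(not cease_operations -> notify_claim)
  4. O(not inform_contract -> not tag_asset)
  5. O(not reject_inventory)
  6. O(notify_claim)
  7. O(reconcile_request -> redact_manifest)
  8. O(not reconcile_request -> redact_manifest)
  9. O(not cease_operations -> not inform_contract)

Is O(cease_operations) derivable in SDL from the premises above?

Yes

Premises 7 and 8 cover both cases: O(reconcile_request -> redact_manifest) and O(not reconcile_request -> redact_manifest). Since reconcile_request ∨ not reconcile_request is a tautology, O(redact_manifest) follows.
Premise 1 is O(redact_manifest -> log_specimen); since O(redact_manifest), deontic closure gives O(log_specimen).
Premise 2 is O(not tag_asset -> not log_specimen); contrapositively O(log_specimen -> tag_asset). Since O(log_specimen) holds, K gives O(tag_asset).
The contrapositive of premise 4 (O(not inform_contract -> not tag_asset)) is O(tag_asset -> inform_contract), and O(tag_asset) is already established, so O(inform_contract).
Premise 9 is O(not cease_operations -> not inform_contract); contrapositively O(inform_contract -> cease_operations). Since O(inform_contract) holds, K gives O(cease_operations).
Premises 3, 5, 6 do not contribute to this derivation.
So O(cease_operations) follows.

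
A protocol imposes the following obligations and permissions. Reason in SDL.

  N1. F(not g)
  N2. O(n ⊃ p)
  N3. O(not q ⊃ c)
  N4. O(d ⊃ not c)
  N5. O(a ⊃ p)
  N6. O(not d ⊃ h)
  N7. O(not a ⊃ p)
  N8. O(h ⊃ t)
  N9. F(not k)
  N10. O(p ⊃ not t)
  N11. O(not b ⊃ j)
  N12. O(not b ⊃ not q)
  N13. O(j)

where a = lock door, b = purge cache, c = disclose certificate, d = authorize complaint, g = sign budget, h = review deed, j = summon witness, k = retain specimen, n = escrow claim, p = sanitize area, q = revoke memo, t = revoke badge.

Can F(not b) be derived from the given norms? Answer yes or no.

Premises 7 and 5 are O(not a ⊃ p) and O(a ⊃ p); every ideal world satisfies not a or a, so in either case p holds — hence O(p).
From O(p) and premise 10, O(p ⊃ not t), we obtain O(not t).
The contrapositive of premise 8 (O(h ⊃ t)) is O(not t ⊃ not h), and O(not t) is already established, so O(not h).
Premise 6 is O(not d ⊃ h); contrapositively O(not h ⊃ d). Since O(not h) holds, K gives O(d).
From O(d) and premise 4, O(d ⊃ not c), we obtain O(not c).
Premise 3, O(not q ⊃ c), contraposes to O(not c ⊃ q); with O(not c) we get O(q).
Premise 12, O(not b ⊃ not q), contraposes to O(q ⊃ b); with O(q) we get O(b).
Premises 1, 2, 9, 11, 13 do not contribute to this derivation.
So O(b) holds, i.e. F(not b). The claim follows.

Yes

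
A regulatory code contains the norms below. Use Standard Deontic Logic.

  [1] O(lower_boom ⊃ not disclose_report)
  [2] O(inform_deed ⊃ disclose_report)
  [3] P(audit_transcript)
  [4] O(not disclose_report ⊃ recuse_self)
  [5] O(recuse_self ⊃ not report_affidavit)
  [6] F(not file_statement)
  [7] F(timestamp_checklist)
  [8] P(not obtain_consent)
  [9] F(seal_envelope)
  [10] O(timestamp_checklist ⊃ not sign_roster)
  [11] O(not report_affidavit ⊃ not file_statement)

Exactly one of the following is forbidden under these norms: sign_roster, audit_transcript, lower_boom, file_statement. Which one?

Premise 6 is F(not file_statement), i.e. O(file_statement).
The contrapositive of premise 11 (O(not report_affidavit ⊃ not file_statement)) is O(file_statement ⊃ report_affidavit), and O(file_statement) is already established, so O(report_affidavit).
Premise 5, O(recuse_self ⊃ not report_affidavit), contraposes to O(report_affidavit ⊃ not recuse_self); with O(report_affidavit) we get O(not recuse_self).
Premise 4 is O(not disclose_report ⊃ recuse_self); contrapositively O(not recuse_self ⊃ disclose_report). Since O(not recuse_self) holds, K gives O(disclose_report).
The contrapositive of premise 1 (O(lower_boom ⊃ not disclose_report)) is O(disclose_report ⊃ not lower_boom), and O(disclose_report) is already established, so O(not lower_boom).
So O(not lower_boom) holds, i.e. lower_boom is forbidden. None of the other listed options is forbidden under the premises.

lower_boom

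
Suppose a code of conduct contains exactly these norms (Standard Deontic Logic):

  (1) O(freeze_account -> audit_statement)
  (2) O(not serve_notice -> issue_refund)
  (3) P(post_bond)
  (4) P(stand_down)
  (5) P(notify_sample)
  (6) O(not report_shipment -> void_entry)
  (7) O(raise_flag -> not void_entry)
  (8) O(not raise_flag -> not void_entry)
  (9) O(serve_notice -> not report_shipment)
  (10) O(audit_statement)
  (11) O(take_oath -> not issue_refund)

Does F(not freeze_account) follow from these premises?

No

Premise 1 is O(freeze_account -> audit_statement); even if O(audit_statement) held, inferring O(freeze_account) would be affirming the consequent — invalid.
No other premise forces O(freeze_account). An ideal world satisfying every premise can still have not freeze_account true, so F(not freeze_account) is not derivable.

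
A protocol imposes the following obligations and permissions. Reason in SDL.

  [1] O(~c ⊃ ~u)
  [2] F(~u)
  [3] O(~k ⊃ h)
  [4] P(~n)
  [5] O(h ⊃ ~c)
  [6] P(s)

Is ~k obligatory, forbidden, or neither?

Premise 2 is F(~u), i.e. O(u).
The contrapositive of premise 1 (O(~c ⊃ ~u)) is O(u ⊃ c), and O(u) is already established, so O(c).
The contrapositive of premise 5 (O(h ⊃ ~c)) is O(c ⊃ ~h), and O(c) is already established, so O(~h).
Premise 3, O(~k ⊃ h), contraposes to O(~h ⊃ k); with O(~h) we get O(k).
Premises 4, 6 do not contribute to this derivation.
Thus O(k), which is F(~k): ~k is forbidden.

Forbidden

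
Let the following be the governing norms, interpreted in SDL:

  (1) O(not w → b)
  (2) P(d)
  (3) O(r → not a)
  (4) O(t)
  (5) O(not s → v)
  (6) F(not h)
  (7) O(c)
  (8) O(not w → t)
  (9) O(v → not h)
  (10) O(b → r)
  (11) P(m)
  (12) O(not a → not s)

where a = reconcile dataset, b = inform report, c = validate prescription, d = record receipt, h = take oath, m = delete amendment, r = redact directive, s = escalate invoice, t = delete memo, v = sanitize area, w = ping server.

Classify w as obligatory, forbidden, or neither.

Obligatory

Premise 6 is F(not h), i.e. O(h).
The contrapositive of premise 9 (O(v → not h)) is O(h → not v), and O(h) is already established, so O(not v).
Premise 5, O(not s → v), contraposes to O(not v → s); with O(not v) we get O(s).
Premise 12 is O(not a → not s); contrapositively O(s → a). Since O(s) holds, K gives O(a).
Premise 3, O(r → not a), contraposes to O(a → not r); with O(a) we get O(not r).
Premise 10 is O(b → r); contrapositively O(not r → not b). Since O(not r) holds, K gives O(not b).
The contrapositive of premise 1 (O(not w → b)) is O(not b → w), and O(not b) is already established, so O(w).
Premises 2, 4, 7, 8, 11 do not contribute to this derivation.
Hence w is obligatory.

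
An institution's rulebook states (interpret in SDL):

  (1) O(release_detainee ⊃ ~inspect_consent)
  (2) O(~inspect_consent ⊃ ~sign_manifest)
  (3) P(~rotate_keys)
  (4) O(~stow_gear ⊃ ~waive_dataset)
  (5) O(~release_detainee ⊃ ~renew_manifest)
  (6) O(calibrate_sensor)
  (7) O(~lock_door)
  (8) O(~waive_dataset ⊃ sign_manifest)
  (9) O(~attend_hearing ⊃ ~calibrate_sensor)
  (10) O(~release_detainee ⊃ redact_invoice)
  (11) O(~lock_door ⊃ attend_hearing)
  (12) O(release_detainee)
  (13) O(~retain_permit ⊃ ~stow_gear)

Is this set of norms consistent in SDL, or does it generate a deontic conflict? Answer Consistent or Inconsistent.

Consistent

Premise 9 is O(~attend_hearing ⊃ ~calibrate_sensor), but O(~attend_hearing) is not derivable from the premises, so it does not yield O(~calibrate_sensor).
So O(~calibrate_sensor) is not derivable, and the apparent clash with O(calibrate_sensor) does not arise.
A world satisfying every obligation exists (e.g. attend_hearing=true, calibrate_sensor=true, inspect_consent=false, lock_door=false, redact_invoice=false, release_detainee=true, renew_manifest=false, retain_permit=true, rotate_keys=false, sign_manifest=false, stow_gear=true, waive_dataset=true); no atom is both obligatory and forbidden, so the set is consistent.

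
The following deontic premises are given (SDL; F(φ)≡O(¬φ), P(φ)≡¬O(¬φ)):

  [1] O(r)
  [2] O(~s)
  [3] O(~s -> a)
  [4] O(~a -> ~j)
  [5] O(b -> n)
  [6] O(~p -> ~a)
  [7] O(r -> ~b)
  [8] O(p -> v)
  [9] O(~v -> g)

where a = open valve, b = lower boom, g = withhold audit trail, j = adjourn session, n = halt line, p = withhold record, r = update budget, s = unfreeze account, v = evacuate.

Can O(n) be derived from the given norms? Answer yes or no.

Premise 5 is O(b -> n), but O(b) is not derivable from the premises, so it does not yield O(n).
No other premise forces O(n). An ideal world satisfying every premise can still have n false, so O(n) is not derivable.

No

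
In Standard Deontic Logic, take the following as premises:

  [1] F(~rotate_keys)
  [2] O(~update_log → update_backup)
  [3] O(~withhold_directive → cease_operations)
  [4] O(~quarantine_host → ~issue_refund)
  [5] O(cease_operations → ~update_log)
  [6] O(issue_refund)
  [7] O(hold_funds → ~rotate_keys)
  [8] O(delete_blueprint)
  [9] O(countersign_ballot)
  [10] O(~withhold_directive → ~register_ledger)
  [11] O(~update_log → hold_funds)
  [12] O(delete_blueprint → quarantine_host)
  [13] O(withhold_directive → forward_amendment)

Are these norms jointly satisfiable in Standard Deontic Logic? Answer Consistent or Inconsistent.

Premise 4 is O(~quarantine_host → ~issue_refund), but O(~quarantine_host) is not derivable from the premises, so it does not yield O(~issue_refund).
So O(~issue_refund) is not derivable, and the apparent clash with O(issue_refund) does not arise.
A world satisfying every obligation exists (e.g. cease_operations=false, countersign_ballot=true, delete_blueprint=true, forward_amendment=true, hold_funds=false, issue_refund=true, quarantine_host=true, register_ledger=false, rotate_keys=true, update_backup=false, update_log=true, withhold_directive=true); no atom is both obligatory and forbidden, so the set is consistent.

Consistent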